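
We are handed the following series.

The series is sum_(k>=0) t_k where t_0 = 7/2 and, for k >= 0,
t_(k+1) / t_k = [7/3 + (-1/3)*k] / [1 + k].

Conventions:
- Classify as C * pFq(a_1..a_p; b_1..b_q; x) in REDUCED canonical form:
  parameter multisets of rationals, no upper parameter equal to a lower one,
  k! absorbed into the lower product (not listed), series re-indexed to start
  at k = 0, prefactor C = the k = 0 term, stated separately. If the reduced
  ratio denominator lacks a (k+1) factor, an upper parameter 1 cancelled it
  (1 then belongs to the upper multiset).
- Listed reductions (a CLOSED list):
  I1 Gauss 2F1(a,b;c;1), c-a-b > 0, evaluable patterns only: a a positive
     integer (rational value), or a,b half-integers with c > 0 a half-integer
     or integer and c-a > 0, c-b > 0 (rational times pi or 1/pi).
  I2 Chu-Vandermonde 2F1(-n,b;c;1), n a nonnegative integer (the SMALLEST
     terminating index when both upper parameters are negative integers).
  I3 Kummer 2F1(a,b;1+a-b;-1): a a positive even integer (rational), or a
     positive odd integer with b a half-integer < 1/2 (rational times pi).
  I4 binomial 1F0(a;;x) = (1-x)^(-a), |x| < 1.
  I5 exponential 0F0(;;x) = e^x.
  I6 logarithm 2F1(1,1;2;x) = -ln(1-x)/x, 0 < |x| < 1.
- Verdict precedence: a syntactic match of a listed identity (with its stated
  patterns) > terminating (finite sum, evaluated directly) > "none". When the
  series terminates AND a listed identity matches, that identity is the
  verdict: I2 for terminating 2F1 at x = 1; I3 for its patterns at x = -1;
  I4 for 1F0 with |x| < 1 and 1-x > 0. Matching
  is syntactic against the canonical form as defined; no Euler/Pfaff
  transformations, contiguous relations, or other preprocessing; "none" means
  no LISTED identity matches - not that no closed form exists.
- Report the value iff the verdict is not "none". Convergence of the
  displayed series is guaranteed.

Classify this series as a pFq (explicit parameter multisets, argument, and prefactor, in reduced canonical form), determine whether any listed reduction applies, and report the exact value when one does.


Key step: t_0 being 7/2, factor the ratio over Q (C = 7/2): negated roots = parameters.
Step ratio: r(k) = (-1/3) * (k-7) / [(k+1)] ; factor over Q: parameters, x = (-1/3), and C = 7/2.

x = -1/3 here; the reduced form reads 1F0, upper {-7}, lower {-}, C = 7/2. Verdict: this is binomial (I4) (the 1F0 binomial series: exponent 7, x = -1/3). Hence: 57344/2187.


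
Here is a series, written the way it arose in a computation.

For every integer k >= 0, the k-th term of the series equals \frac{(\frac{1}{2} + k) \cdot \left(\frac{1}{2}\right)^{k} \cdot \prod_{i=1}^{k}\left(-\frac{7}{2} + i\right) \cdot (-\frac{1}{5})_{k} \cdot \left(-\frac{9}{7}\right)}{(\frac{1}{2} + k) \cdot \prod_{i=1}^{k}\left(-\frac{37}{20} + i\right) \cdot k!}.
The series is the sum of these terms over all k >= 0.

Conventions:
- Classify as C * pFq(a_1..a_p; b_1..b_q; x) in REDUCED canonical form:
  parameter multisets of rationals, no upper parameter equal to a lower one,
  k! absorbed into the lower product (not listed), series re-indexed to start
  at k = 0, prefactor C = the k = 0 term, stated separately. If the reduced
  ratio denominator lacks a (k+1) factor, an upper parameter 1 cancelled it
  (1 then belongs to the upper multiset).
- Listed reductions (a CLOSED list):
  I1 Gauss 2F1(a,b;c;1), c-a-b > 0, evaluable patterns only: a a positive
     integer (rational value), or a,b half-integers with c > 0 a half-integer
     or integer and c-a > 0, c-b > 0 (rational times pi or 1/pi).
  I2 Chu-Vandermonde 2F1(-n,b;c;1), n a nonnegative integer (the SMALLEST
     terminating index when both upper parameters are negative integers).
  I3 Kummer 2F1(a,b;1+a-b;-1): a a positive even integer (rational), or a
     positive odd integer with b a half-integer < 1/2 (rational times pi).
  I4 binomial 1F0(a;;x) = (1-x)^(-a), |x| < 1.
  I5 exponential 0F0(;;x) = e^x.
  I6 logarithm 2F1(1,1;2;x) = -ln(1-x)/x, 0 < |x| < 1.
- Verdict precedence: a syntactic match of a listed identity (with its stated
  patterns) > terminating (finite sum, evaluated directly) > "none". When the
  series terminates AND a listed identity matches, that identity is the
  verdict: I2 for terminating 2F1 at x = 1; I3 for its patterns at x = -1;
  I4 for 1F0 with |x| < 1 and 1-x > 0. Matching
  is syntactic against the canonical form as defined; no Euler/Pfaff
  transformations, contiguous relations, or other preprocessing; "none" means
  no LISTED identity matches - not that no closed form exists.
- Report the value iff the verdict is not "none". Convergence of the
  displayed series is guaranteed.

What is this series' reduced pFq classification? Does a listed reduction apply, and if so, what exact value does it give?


With C = -\frac{9}{7}: the canonical form is 2F1(-\frac{5}{2}, -\frac{1}{5}; -\frac{17}{20}; \frac{1}{2}). Verdict: none here - no I1-I6 shape fits x = \frac{1}{2} with lower {-\frac{17}{20}}.

First insight: from the first term -\frac{9}{7}: the running product (C = -9/7) telescopes to a rising factorial.
Step ratio: r(k) = \frac{1}{2} * (k-\frac{5}{2}) (k-\frac{1}{5}) / [(k-\frac{17}{20}) (k+1)] - rational in k, leading ratio \frac{1}{2}; with t_0 = -\frac{9}{7}, classification follows.


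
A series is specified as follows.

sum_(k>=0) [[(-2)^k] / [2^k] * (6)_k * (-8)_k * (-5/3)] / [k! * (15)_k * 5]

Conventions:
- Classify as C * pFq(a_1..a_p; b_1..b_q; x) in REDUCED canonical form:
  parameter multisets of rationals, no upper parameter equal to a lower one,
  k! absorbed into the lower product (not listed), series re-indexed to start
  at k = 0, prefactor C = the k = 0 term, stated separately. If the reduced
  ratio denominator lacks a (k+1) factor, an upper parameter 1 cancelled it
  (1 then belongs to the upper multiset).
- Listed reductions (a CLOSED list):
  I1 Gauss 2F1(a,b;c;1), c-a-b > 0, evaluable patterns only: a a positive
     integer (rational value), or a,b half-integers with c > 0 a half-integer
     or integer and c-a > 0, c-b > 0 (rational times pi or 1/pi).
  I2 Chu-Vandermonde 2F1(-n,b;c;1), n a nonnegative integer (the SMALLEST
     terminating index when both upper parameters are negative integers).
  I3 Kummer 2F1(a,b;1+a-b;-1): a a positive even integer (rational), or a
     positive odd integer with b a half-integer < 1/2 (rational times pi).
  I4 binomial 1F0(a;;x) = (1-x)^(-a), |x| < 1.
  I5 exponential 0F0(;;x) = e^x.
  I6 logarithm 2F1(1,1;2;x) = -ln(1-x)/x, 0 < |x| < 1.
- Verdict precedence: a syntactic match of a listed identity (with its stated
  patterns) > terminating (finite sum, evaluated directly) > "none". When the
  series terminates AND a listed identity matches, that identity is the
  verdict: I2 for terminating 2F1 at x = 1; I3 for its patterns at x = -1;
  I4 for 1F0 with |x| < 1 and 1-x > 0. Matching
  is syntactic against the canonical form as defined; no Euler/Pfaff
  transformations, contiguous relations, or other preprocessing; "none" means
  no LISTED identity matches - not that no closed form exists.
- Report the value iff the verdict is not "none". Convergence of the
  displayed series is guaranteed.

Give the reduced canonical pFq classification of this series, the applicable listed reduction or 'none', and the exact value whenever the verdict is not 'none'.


Canonical form: C = -1/3 times 2F1 with upper {-8, 6}, lower {15}, x = -1. Verdict at x = -1: the Kummer evaluation I3 matches (x = -1; c = 15 equals 1+a-b for upper {-8, 6}: listed pattern). Its exact value is -91/15.

Structural cue: from the first term -1/3: the constant factors (C = -1/3, x = -1) combine into one prefactor.
Step ratio: r(k) = (-1) * (k-8) (k+6) / [(k+15) (k+1)] - poly over poly, x = (-1) from leading terms; C = -1/3 at k = 0.


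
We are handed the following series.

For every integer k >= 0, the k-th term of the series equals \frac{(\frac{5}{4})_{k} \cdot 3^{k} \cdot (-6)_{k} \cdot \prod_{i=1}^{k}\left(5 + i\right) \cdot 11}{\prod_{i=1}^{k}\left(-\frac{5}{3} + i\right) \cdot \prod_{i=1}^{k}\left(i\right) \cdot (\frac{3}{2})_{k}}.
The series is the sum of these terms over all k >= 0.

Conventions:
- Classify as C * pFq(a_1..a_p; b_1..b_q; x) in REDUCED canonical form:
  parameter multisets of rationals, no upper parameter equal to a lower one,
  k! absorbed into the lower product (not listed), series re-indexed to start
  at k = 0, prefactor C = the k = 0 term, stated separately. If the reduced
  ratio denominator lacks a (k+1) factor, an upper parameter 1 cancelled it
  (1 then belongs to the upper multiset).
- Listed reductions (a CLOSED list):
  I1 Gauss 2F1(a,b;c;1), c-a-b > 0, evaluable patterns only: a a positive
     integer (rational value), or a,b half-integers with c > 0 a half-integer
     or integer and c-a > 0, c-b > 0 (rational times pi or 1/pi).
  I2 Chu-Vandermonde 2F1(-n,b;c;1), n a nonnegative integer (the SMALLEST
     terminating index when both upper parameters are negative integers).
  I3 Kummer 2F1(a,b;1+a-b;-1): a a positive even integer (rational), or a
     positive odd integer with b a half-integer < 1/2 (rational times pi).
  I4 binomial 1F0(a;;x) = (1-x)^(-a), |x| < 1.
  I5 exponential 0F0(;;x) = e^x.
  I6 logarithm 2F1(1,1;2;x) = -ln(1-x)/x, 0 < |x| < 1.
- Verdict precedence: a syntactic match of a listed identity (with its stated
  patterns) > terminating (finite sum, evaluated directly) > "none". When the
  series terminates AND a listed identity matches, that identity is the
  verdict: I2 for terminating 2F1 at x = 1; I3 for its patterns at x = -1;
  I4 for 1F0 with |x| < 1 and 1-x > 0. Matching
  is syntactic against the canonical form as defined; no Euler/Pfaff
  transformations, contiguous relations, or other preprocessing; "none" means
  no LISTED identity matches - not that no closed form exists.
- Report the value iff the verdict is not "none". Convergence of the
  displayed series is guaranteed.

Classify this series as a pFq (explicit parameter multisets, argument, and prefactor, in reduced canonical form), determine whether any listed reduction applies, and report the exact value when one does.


Reduced: x = 3, 3F2, upper = {-6, \frac{5}{4}, 6}, lower = {-\frac{2}{3}, \frac{3}{2}}, C = 11. Verdict: terminating - the sum ends at index 6 because -6 is a negative integer; exact evaluation follows. Its exact value is -\frac{183722445287}{2912}.

Key step: from the first term 11: the lower running product (C = 11) is a rising factorial.
Term ratio: r(k) = 3 * (k-6) (k+\frac{5}{4}) (k+6) / [(k-\frac{2}{3}) (k+\frac{3}{2}) (k+1)] ; factor over Q: parameters, x = 3, and C = 11.


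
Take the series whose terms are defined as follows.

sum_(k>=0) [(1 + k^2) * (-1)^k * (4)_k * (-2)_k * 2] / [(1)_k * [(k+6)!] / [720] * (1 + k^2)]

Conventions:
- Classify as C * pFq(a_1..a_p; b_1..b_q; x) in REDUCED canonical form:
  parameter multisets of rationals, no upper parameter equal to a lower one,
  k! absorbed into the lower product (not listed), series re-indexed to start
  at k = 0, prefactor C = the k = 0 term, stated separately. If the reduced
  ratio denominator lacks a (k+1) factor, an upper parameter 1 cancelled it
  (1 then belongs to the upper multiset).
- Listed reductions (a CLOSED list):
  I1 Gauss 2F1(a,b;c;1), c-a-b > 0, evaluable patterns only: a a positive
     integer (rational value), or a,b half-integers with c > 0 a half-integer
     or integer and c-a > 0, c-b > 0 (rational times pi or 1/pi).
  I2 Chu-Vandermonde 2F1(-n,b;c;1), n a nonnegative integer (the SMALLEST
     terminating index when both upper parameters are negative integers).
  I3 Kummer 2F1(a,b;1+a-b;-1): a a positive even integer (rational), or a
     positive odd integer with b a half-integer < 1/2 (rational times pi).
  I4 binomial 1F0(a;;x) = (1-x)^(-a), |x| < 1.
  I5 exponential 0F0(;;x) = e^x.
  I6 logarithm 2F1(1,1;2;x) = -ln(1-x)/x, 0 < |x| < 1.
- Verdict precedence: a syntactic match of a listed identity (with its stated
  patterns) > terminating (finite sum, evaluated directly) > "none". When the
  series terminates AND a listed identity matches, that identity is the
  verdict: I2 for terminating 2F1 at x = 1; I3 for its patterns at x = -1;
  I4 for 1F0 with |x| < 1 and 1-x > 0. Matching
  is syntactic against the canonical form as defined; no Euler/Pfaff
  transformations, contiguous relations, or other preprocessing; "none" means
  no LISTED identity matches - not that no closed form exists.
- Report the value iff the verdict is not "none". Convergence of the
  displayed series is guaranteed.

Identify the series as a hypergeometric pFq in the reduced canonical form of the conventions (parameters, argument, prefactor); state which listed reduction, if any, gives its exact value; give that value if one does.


With C = 2: the canonical form is 2F1(-2, 4; 7; -1). Verdict: this is the Kummer evaluation I3 (x = -1; c = 7 equals 1+a-b for upper {-2, 4}: listed pattern). Its exact value is 5.

The tell: t_0 = 2 here, and (1)_k (C = 2, x = -1) is k! itself.
Adjacent-term ratio: r(k) = (-1) * (k-2) (k+4) / [(k+7) (k+1)] - poly over poly, x = (-1) from leading terms; C = 2 at k = 0.


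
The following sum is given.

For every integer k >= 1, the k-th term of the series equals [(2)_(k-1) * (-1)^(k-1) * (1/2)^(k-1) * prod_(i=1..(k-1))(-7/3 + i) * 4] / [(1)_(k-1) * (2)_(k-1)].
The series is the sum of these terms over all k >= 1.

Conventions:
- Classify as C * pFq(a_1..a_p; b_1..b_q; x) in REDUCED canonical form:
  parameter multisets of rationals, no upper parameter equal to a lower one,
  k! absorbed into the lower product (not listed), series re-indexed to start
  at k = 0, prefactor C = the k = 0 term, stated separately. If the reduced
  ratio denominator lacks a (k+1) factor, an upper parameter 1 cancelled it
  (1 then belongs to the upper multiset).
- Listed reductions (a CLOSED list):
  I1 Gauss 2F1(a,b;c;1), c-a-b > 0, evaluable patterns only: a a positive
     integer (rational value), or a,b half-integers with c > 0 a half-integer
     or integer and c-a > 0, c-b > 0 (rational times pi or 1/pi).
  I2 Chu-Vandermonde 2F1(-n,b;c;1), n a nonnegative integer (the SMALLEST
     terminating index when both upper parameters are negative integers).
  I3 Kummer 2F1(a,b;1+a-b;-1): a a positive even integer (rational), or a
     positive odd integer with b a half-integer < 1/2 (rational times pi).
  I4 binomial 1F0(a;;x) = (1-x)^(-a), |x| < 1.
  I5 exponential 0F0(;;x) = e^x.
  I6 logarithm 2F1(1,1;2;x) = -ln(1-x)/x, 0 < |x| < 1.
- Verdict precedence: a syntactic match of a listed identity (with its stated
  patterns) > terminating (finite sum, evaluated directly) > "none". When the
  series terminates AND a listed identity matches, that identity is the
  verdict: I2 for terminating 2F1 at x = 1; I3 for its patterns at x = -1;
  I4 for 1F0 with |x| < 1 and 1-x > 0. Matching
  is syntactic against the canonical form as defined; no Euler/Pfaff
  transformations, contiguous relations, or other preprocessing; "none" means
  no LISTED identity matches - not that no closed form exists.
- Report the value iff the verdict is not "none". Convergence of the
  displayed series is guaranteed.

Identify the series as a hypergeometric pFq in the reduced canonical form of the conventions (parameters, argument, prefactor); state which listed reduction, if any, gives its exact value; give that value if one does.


x = -1/2 here; the reduced form reads 1F0, upper {-4/3}, lower {-}, C = 4. Verdict: the binomial series (I4) fires (the 1F0 binomial series: exponent 4/3, x = -1/2). Sum: 4 * (3/2)^(4/3).

Key step: from the first term 4: the running product (C = 4, x = -1/2) telescopes to a rising factorial.
Consecutive-term ratio: r(k) = (-1/2) * (k-4/3) / [(k+1)] - rational in k. x = (-1/2); t_0 = 4; negate the roots.


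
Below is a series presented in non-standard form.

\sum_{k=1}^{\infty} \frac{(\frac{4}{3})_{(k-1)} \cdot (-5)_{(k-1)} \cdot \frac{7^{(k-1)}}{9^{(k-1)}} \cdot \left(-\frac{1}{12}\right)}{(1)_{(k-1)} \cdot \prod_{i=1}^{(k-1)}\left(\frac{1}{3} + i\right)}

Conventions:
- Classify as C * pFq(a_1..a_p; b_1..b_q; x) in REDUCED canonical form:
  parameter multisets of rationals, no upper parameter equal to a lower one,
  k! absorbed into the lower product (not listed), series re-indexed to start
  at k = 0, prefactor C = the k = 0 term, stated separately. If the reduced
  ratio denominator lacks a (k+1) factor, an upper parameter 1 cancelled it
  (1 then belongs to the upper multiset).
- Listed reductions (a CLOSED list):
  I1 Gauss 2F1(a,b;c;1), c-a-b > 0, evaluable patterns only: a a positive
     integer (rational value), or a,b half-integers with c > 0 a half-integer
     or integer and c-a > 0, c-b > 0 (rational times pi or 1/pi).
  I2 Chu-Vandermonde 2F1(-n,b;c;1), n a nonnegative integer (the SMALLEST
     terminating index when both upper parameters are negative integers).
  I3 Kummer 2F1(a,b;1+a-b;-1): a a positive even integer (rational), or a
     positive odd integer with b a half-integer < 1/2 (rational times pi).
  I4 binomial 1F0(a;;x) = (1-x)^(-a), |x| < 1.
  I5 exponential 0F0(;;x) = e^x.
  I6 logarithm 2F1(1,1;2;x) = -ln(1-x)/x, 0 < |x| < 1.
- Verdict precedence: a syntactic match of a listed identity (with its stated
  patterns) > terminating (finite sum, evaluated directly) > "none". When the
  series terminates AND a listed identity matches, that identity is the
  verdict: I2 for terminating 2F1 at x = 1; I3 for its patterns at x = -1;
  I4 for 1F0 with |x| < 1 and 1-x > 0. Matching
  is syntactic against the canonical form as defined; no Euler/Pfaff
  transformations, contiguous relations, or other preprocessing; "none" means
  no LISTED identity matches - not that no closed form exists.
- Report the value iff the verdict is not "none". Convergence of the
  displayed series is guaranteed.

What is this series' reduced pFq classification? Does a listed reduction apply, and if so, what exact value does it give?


Prefactor -\frac{1}{12}, argument \frac{7}{9}: 1F0 with upper {-5} over lower {-}. Verdict: the binomial series (I4) applies (the 1F0 binomial series: exponent 5, x = \frac{7}{9}). Its exact value is -\frac{8}{177147}.

First insight: t_0 = -\frac{1}{12} here, and (1)_k (C = -1/12) is k! itself.
Step ratio: r(k) = \frac{7}{9} * (k-5) / [(k+1)] - rational in k. x = \frac{7}{9}; t_0 = -\frac{1}{12}; negate the roots.


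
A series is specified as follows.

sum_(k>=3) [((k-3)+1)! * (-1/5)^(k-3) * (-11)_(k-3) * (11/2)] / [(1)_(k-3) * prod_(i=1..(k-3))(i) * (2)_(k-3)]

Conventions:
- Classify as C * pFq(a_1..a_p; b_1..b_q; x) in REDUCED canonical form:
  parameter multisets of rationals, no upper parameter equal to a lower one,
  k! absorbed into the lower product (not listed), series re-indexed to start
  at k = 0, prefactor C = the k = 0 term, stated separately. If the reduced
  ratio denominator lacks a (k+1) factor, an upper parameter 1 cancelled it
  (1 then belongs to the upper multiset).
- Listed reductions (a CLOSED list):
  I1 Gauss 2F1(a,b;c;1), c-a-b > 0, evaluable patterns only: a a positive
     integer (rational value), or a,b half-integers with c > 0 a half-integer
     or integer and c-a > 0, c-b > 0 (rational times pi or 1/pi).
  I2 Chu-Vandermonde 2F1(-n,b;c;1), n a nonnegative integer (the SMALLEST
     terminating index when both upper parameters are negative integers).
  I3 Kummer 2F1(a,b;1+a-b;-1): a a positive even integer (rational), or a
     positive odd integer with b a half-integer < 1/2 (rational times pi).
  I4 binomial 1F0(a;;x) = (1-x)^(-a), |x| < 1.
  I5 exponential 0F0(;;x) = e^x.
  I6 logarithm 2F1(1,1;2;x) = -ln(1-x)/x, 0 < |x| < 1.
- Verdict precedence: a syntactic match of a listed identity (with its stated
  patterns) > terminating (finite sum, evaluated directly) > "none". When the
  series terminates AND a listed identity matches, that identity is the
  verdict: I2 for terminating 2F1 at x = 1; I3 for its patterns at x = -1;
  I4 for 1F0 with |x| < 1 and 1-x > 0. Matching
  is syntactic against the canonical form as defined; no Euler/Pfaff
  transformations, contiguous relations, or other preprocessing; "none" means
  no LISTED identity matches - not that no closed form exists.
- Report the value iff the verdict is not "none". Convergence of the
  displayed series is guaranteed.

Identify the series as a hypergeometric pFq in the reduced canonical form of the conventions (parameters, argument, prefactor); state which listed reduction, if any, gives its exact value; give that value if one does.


At argument -1/5: a 1F1 with upper {-11}, lower {1}, scaled by C = 11/2. Verdict: terminating. With -11 upstairs the series is a 12-term polynomial sum; evaluated term by term. Value: 4427562407785303/177187500000000.

Key observation: x = (-1/5) and the parameter 2 appears in both the upper and lower lists and cancels.
Consecutive-term ratio: r(k) = (-1/5) * (k-11) / [(k+1) (k+1)] - rational in k, leading ratio (-1/5); with t_0 = 11/2, classification follows.


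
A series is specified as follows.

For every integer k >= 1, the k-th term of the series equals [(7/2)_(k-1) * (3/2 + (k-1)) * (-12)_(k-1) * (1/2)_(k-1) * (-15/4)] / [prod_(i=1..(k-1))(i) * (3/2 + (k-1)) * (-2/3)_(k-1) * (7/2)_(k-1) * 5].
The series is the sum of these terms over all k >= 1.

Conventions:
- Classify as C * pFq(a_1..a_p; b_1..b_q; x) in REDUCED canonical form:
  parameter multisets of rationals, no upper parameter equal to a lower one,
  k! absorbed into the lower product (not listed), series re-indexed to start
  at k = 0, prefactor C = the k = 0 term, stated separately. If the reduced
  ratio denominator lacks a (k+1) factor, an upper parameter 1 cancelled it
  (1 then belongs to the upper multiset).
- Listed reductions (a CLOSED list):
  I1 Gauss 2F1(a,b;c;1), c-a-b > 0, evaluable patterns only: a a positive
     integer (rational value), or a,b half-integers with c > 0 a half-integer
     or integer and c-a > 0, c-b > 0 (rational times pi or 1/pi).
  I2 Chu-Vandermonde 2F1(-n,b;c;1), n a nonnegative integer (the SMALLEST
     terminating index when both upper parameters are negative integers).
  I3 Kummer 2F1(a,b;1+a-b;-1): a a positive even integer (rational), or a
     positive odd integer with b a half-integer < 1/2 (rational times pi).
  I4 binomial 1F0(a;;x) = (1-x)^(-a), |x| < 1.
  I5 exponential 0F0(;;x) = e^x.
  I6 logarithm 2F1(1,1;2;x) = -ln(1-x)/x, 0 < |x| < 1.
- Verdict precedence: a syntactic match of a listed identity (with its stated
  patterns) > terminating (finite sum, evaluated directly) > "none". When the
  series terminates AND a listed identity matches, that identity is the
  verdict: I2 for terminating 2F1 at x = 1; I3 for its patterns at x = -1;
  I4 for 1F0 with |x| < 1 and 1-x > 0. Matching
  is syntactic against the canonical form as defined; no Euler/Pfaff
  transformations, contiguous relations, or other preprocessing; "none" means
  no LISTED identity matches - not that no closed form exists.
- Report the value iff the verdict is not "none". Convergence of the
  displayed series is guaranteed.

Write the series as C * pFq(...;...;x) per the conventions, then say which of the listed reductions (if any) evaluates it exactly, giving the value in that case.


Prefactor -3/4, argument 1: 2F1 with upper {-12, 1/2} over lower {-2/3}. Verdict: this is Vandermonde's identity (I2) (terminating 2F1 at x = 1 with n = 12, b = 1/2, c = -2/3). Its exact value is 204977223393/1284631429120.

First insight: with t_0 = -3/4, the parameter 7/2 appears in both the upper and lower lists and cancels (alongside the other common factor).
Consecutive-term ratio: r(k) = 1 * (k-12) (k+1/2) / [(k-2/3) (k+1)] - poly over poly, x = 1 from leading terms; C = -3/4 at k = 0.


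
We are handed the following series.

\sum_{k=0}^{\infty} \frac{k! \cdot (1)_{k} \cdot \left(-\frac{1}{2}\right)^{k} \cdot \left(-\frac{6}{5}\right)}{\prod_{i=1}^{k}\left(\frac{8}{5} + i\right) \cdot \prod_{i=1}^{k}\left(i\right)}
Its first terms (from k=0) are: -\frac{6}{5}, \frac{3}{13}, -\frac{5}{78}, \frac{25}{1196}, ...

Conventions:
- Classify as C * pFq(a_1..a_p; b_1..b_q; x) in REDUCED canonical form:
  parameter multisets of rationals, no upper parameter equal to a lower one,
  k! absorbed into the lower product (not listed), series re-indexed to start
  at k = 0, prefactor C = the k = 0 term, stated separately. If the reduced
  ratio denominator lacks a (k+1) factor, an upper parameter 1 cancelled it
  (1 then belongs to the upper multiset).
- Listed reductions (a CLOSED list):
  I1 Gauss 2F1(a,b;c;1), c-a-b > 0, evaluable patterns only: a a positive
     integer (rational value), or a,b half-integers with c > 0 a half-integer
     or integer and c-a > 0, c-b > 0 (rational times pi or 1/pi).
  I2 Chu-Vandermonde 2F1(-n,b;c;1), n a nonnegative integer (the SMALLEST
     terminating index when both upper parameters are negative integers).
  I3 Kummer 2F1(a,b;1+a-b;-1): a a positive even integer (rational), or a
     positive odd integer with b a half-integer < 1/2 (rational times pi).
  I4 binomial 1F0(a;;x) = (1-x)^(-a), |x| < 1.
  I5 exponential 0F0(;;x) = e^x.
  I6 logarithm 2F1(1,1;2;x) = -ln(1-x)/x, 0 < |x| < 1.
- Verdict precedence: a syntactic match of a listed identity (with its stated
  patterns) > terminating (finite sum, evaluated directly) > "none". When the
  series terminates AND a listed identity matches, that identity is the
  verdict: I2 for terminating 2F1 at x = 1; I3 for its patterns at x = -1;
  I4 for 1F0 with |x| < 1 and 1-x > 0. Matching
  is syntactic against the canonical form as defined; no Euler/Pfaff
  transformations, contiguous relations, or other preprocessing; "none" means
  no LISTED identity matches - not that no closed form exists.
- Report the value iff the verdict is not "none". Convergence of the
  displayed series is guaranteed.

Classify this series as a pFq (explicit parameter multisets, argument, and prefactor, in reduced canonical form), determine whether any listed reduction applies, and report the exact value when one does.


With C = -\frac{6}{5}: the canonical form is 2F1(1, 1; \frac{13}{5}; -\frac{1}{2}). Verdict: none (x = -\frac{1}{2}): each listed identity misses the multisets {1, 1} ; {\frac{13}{5}}.

Key observation: from the first term -\frac{6}{5}: the lower running product (prefactor -6/5) is a rising factorial.
Consecutive-term ratio: r(k) = -\frac{1}{2} * (k+1) (k+1) / [(k+\frac{13}{5}) (k+1)] ; factor over Q: parameters, x = -\frac{1}{2}, and C = -\frac{6}{5}.


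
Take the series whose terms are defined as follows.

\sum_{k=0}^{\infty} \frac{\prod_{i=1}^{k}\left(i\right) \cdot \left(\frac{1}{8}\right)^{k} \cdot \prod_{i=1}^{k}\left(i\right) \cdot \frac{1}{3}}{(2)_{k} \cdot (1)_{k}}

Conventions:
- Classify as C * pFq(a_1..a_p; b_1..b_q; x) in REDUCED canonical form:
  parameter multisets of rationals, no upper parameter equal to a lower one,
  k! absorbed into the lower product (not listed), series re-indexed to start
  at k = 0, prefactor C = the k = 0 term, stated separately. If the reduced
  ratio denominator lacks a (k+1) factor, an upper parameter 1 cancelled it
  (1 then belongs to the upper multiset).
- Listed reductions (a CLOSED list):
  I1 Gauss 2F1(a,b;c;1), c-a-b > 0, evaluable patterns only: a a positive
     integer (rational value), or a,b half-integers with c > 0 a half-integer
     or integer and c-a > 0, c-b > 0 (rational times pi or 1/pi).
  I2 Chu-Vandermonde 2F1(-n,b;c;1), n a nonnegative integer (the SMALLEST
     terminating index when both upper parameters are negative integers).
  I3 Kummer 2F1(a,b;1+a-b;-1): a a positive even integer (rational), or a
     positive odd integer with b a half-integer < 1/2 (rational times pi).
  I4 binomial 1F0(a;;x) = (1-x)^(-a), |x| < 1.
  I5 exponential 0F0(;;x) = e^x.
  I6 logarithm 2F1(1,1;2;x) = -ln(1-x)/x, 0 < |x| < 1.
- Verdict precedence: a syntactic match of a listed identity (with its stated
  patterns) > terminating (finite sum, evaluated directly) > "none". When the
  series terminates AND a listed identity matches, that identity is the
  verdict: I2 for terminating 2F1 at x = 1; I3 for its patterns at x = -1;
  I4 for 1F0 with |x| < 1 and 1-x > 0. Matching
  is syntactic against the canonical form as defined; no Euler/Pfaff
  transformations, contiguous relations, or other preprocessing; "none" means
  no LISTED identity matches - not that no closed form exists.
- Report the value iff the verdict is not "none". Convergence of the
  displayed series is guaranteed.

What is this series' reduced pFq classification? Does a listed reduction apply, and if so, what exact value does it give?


This is \frac{1}{3} * 2F1(1, 1; 2; \frac{1}{8}) in reduced canonical form. Verdict: this is logarithm (I6) (the logarithm: parameters (1,1;2), x = \frac{1}{8}). Exact value: \left(-\frac{8}{3}\right) \cdot \ln\left(\frac{7}{8}\right).

First insight: with t_0 = \frac{1}{3}, the running product (C = 1/3, x = 1/8) telescopes to a rising factorial.
Term ratio: r(k) = \frac{1}{8} * (k+1) (k+1) / [(k+2) (k+1)] - poly over poly, x = \frac{1}{8} from leading terms; C = \frac{1}{3} at k = 0.


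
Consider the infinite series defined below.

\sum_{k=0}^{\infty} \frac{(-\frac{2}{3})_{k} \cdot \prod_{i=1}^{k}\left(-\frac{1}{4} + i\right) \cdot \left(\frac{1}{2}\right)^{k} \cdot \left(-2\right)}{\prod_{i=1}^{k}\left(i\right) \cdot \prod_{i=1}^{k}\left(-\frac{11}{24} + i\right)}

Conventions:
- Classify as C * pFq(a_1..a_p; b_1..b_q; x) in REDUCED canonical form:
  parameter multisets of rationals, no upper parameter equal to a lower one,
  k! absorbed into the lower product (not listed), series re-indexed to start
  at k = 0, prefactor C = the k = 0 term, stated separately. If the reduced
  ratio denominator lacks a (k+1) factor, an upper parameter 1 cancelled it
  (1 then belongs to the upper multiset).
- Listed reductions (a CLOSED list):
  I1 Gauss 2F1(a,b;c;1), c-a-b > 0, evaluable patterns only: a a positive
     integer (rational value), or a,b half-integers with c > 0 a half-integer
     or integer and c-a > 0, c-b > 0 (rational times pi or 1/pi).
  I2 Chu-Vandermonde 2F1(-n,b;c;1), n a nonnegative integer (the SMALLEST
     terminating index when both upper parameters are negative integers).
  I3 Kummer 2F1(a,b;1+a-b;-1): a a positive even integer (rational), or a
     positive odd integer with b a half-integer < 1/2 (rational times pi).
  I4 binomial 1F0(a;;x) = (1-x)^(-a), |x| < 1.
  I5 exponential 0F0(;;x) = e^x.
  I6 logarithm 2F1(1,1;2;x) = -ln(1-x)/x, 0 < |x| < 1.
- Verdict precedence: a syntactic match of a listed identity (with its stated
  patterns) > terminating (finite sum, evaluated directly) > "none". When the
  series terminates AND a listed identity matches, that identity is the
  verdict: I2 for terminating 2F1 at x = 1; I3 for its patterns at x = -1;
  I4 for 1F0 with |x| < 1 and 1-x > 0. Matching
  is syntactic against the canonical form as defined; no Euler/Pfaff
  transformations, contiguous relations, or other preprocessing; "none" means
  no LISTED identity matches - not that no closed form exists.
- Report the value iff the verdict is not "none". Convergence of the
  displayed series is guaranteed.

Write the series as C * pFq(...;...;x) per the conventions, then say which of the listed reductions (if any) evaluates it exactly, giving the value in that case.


Prefactor -2, argument \frac{1}{2}: 2F1 with upper {-\frac{2}{3}, \frac{3}{4}} over lower {\frac{13}{24}}. Verdict: none. A 2F1 with upper {-\frac{2}{3}, \frac{3}{4}} fits none of I1-I6 at x = \frac{1}{2}; the sum runs forever.

Key observation: t_0 = -2 here, and the running product (C = -2) telescopes to a rising factorial.
Term ratio: r(k) = \frac{1}{2} * (k-\frac{2}{3}) (k+\frac{3}{4}) / [(k+\frac{13}{24}) (k+1)] - rational; roots negated = parameters, x = \frac{1}{2}, C = -2.


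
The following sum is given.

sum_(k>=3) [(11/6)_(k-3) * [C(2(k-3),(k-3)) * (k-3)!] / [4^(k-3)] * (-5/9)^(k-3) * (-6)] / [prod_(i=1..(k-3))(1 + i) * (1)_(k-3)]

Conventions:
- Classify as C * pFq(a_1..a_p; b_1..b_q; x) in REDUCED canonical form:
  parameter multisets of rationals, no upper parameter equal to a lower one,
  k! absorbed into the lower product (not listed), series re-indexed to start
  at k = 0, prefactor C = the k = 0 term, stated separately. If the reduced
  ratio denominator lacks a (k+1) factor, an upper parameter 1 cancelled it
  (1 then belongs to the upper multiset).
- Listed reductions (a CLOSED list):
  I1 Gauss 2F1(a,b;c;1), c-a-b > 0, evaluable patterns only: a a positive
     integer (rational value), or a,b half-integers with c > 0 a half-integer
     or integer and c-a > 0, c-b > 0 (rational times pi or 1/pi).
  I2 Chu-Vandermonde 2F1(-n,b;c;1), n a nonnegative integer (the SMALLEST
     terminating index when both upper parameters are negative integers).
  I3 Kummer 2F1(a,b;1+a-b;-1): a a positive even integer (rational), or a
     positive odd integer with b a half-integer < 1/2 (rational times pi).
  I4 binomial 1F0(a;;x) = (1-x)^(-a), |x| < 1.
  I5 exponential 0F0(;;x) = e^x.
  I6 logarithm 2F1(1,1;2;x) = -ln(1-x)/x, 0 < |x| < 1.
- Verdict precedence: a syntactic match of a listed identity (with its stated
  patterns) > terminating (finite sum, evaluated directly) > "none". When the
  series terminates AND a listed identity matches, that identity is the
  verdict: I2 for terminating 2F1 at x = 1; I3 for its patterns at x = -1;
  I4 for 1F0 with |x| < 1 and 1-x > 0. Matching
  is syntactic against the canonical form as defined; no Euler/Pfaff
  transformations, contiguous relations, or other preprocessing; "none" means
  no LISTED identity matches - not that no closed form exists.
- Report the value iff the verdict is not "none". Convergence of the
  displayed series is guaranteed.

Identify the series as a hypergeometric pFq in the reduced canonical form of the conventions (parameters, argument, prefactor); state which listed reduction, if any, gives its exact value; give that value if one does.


Classification (C = -6): 2F1 with upper {1/2, 11/6}, lower {2}, argument x = -5/9. Verdict: none. A 2F1 with upper {1/2, 11/6} fits none of I1-I6 at x = -5/9; the sum runs forever.

Structural cue: from the first term -6: C(2k,k) (prefactor -6) equals 4^k (1/2)_k / k!.
Adjacent-term ratio: r(k) = (-5/9) * (k+1/2) (k+11/6) / [(k+2) (k+1)] - rational; roots negated = parameters, x = (-5/9), C = -6.


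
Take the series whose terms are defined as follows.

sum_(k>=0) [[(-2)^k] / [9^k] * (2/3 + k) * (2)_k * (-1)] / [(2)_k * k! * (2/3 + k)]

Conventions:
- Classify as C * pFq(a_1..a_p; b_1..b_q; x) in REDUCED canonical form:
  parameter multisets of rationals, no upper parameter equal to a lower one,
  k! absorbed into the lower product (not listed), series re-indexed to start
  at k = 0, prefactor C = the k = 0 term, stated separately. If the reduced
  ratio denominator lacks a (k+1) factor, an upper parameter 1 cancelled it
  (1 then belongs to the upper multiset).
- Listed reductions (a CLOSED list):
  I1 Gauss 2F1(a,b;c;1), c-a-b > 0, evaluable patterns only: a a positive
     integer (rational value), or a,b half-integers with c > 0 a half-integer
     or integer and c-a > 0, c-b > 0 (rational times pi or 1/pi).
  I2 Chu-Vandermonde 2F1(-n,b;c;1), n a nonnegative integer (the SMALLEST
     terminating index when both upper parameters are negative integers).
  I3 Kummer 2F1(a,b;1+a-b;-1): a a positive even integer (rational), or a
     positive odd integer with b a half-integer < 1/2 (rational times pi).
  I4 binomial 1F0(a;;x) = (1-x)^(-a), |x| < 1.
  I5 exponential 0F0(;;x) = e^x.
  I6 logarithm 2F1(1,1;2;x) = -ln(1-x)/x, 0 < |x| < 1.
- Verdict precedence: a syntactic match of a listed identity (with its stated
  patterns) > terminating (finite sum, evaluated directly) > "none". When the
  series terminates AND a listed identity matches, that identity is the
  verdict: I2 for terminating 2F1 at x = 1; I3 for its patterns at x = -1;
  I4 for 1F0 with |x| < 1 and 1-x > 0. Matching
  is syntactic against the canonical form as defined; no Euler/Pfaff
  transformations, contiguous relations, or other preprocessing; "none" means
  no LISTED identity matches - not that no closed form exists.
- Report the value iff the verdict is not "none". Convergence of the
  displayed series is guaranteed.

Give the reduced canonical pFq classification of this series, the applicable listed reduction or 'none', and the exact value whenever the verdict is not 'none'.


The tell: with t_0 = -1, striking the common factor k + 2/3 reduces the term (prefactor -1).
Ratio: r(k) = (-2/9) * 1 / [(k+1)] ; factor over Q: parameters, x = (-2/9), and C = -1.

Prefactor -1, argument -2/9: 0F0 with upper {-} over lower {-}. Verdict at x = -2/9: the exponential series (I5) matches (the 0F0 exponential series at x = -2/9). Exact value: (-1) * e^(-2/9).


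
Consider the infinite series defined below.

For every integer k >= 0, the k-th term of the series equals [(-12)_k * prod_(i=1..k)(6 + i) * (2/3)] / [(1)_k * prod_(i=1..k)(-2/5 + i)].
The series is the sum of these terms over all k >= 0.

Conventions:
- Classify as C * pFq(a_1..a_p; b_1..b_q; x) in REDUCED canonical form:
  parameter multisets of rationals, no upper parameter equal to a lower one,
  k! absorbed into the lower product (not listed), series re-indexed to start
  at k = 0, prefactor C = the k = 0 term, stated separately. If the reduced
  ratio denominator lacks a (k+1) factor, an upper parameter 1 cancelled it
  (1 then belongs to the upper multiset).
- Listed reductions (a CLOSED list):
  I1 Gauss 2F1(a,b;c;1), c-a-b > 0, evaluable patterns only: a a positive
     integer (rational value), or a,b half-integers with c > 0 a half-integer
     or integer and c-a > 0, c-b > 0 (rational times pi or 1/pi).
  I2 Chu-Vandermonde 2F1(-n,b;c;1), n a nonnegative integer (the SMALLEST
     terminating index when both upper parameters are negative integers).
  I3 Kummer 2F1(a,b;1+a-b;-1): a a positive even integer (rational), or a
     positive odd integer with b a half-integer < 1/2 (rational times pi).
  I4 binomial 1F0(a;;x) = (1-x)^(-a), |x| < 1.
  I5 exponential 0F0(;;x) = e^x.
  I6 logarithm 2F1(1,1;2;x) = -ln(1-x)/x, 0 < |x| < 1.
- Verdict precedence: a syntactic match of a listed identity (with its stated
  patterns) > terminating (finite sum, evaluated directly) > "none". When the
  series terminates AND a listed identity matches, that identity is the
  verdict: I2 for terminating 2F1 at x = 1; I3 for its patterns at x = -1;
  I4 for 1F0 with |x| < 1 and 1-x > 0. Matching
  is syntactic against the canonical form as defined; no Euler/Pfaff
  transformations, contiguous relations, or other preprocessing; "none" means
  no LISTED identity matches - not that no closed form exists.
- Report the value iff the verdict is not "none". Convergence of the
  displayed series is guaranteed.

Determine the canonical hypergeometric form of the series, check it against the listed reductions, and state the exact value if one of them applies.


Key step: t_0 being 2/3, the lower running product (C = 2/3) is a rising factorial.
Adjacent-term ratio: r(k) = 1 * (k-12) (k+7) / [(k+3/5) (k+1)] ; factor over Q: parameters, x = 1, and C = 2/3.

x = 1 here; the reduced form reads 2F1, upper {-12, 7}, lower {3/5}, C = 2/3. Verdict: the Chu-Vandermonde identity I2 fires (terminating 2F1 at x = 1 with n = 12, b = 7, c = 3/5). Value: -204/1255729.


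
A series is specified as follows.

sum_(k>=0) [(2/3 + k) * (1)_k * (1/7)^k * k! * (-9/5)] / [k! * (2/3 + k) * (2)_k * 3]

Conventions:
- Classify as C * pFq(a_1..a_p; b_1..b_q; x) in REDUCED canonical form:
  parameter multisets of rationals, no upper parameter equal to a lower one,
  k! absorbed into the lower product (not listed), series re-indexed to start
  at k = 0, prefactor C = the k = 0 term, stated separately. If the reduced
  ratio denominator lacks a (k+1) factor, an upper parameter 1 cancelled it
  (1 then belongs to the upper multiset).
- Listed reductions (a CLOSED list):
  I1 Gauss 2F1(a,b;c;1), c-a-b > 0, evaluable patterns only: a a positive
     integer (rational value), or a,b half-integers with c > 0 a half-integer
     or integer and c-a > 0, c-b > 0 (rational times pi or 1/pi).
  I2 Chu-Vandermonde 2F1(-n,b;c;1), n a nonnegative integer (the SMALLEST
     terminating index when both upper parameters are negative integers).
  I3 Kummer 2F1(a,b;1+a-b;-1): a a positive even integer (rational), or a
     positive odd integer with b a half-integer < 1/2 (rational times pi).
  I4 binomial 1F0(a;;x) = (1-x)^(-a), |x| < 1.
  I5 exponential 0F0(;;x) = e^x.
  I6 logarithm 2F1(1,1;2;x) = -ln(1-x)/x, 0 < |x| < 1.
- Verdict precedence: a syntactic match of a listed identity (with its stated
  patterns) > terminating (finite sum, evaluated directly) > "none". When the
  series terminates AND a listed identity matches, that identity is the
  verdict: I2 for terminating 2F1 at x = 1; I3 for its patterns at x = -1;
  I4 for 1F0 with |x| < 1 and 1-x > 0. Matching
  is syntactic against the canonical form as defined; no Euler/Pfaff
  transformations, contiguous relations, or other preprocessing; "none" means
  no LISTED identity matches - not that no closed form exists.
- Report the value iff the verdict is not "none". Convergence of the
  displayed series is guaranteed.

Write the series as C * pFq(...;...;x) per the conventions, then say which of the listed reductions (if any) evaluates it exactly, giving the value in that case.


With C = -3/5: the canonical form is 2F1(1, 1; 2; 1/7). Verdict: logarithm (I6) matches (the logarithm: parameters (1,1;2), x = 1/7). Hence: (21/5) * ln(6/7).

Key observation: from the first term -3/5: the constant factors (C = -3/5) combine into one prefactor.
Term ratio: r(k) = (1/7) * (k+1) (k+1) / [(k+2) (k+1)] - rational in k. x = (1/7); t_0 = -3/5; negate the roots.
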